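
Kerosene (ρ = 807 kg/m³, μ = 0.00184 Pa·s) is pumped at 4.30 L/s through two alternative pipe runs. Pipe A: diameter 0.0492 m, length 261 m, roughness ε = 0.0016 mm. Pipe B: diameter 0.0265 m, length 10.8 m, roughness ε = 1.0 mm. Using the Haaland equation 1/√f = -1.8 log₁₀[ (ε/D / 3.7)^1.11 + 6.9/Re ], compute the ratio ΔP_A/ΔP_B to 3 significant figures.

ΔP_A/ΔP_B ≈ 0.361

Pipe A: V = Q/A = 0.0043/0.001901 = 2.262 m/s; Re = 4.881e+04; ε/D = 3.25e-05; Haaland → f = 0.02091; ΔP_A = f(L/D)(ρV²/2) = 2.289e+05 Pa.
Pipe B: V = Q/A = 0.0043/0.0005515 = 7.796 m/s; Re = 9.061e+04; ε/D = 0.0377; Haaland → f = 0.06347; ΔP_B = f(L/D)(ρV²/2) = 6.344e+05 Pa.
ΔP_A/ΔP_B = 2.289e+05/6.344e+05 = 0.361.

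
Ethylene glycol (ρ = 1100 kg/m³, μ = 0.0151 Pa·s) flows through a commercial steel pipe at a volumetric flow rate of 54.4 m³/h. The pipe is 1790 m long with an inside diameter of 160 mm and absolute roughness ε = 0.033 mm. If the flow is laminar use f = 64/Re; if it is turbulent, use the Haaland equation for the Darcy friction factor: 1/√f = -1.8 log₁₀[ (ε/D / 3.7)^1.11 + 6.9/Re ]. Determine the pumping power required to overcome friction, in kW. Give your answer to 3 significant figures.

P ≈ 1.69 kW

Q = 54.4 m³/h = 54.4/3600 = 0.01511 m³/s.
Cross-sectional area A = πD²/4 = π(0.16)²/4 = 0.02011 m²; mean velocity V = Q/A = 0.01511/0.02011 = 0.7516 m/s.
Reynolds number Re = ρVD/μ = 1100 · 0.7516 · 0.16 / 0.0151 = 8760.
Re > 4000 → turbulent. Relative roughness ε/D = 3.3e-05/0.16 = 0.000206. Haaland: 1/√f = -1.8 log₁₀[(0.000206/3.7)^1.11 + 6.9/8760] = -1.8 log₁₀[1.9e-05 + 0.000788] = 5.568, so f = 0.03226.
Darcy-Weisbach: ΔP = f(L/D)(ρV²/2) = 0.03226·(1790/0.16)·(1100·0.7516²/2) = 0.03226·1.119e+04·310.7 = 1.121e+05 Pa.
Pumping power P = QΔP = 0.01511·1.121e+05 = 1694 W = 1.69 kW.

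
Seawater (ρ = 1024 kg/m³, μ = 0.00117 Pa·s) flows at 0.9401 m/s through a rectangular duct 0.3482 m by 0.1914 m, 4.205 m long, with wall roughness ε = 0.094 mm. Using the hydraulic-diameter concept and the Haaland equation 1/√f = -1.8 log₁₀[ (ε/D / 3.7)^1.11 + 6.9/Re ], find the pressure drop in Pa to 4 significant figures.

ΔP ≈ 138.3 Pa

Hydraulic diameter D_h = 4A/P = 4·(0.3482·0.1914)/(2·(0.3482+0.1914)) = 0.2666/1.079 = 0.247 m.
Re = ρVD_h/μ = 1024·0.9401·0.247/0.00117 = 2.032e+05.
ε/D_h = 9.4e-05/0.247 = 0.000381; Haaland gives 1/√f = -1.8 log₁₀[3.75e-05+3.39e-05] = 7.463, so f = 0.01795.
ΔP = f(L/D_h)(ρV²/2) = 0.01795·4.205/0.247·452.5 = 138.3 Pa.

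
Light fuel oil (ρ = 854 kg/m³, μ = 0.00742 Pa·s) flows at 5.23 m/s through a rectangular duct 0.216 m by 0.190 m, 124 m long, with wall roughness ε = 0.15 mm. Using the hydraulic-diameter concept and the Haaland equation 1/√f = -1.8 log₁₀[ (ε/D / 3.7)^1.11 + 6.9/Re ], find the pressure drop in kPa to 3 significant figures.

Hydraulic diameter D_h = 4A/P = 4·(0.216·0.19)/(2·(0.216+0.19)) = 0.1642/0.812 = 0.2022 m.
Re = ρVD_h/μ = 854·5.23·0.2022/0.00742 = 1.217e+05.
ε/D_h = 0.00015/0.2022 = 0.000742; Haaland gives 1/√f = -1.8 log₁₀[7.86e-05+5.67e-05] = 6.964, so f = 0.02062.
ΔP = f(L/D_h)(ρV²/2) = 0.02062·124/0.2022·1.168e+04 = 1.477e+05 Pa.
ΔP = 148 kPa.

ΔP ≈ 148 kPa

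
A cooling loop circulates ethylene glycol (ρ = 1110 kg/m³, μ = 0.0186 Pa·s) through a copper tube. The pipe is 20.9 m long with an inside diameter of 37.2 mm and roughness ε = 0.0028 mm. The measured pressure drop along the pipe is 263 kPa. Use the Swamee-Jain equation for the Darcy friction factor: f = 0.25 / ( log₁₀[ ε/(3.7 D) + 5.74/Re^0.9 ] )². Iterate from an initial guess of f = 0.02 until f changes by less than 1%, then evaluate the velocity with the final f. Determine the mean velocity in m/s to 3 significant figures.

Rearranging Darcy-Weisbach: V = √(2·ΔP·D/(f·L·ρ)). With ε/D = 2.8e-06/0.0372 = 7.53e-05, iterate starting from f = 0.02:
  f = 0.02 → V = √(2·2.63e+05·0.0372/(0.02·20.9·1110)) = 6.494 m/s; Re = ρVD/μ = 1.442e+04; f → 0.02823
  f = 0.02823 → V = 5.466 m/s; Re = 1.213e+04; f → 0.02953
  f = 0.02953 → V = 5.344 m/s; Re = 1.186e+04; f → 0.02971
Converged (Δf/f < 1%). With the final f = 0.02971: V = √(2·2.63e+05·0.0372/(0.02971·20.9·1110)) = 5.328 m/s.

V ≈ 5.33 m/s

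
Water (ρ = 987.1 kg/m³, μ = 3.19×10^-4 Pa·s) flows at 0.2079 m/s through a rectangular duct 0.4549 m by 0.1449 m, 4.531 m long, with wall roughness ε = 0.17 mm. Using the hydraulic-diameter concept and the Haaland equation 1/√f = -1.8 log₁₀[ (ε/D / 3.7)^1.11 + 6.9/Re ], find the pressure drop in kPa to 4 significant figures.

Hydraulic diameter D_h = 4A/P = 4·(0.4549·0.1449)/(2·(0.4549+0.1449)) = 0.2637/1.2 = 0.2198 m.
Re = ρVD_h/μ = 987.1·0.2079·0.2198/0.000319 = 1.414e+05.
ε/D_h = 0.00017/0.2198 = 0.000773; Haaland gives 1/√f = -1.8 log₁₀[8.23e-05+4.88e-05] = 6.988, so f = 0.02048.
ΔP = f(L/D_h)(ρV²/2) = 0.02048·4.531/0.2198·21.33 = 9.005 Pa.
ΔP = 0.009005 kPa.

ΔP ≈ 0.009005 kPa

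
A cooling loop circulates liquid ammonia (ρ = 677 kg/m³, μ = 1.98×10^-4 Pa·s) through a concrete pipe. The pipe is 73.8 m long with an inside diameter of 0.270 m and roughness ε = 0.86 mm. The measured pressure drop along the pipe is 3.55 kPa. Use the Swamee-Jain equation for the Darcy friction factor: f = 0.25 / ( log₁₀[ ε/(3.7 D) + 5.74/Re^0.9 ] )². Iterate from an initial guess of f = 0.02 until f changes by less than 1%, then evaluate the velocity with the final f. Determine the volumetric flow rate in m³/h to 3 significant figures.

Q ≈ 247 m³/h

Rearranging Darcy-Weisbach: V = √(2·ΔP·D/(f·L·ρ)). With ε/D = 0.00086/0.27 = 0.00319, iterate starting from f = 0.02:
  f = 0.02 → V = √(2·3550·0.27/(0.02·73.8·677)) = 1.385 m/s; Re = ρVD/μ = 1.279e+06; f → 0.02677
  f = 0.02677 → V = 1.197 m/s; Re = 1.105e+06; f → 0.02679
Converged (Δf/f < 1%). With the final f = 0.02679: V = √(2·3550·0.27/(0.02679·73.8·677)) = 1.197 m/s.
Q = V·A = 1.197·(π/4·0.27²) = 0.06852 m³/s = 247 m³/h.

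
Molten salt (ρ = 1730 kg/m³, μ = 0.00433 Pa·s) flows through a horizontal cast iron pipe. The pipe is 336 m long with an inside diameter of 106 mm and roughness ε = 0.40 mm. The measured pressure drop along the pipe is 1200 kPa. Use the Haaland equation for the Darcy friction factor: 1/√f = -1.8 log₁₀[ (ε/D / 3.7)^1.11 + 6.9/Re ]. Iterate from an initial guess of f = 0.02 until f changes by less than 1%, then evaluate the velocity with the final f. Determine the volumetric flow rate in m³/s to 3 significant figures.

Q ≈ 0.0345 m³/s

Rearranging Darcy-Weisbach: V = √(2·ΔP·D/(f·L·ρ)). With ε/D = 0.0004/0.106 = 0.00377, iterate starting from f = 0.02:
  f = 0.02 → V = √(2·1.2e+06·0.106/(0.02·336·1730)) = 4.678 m/s; Re = ρVD/μ = 1.981e+05; f → 0.02851
  f = 0.02851 → V = 3.918 m/s; Re = 1.659e+05; f → 0.02861
Converged (Δf/f < 1%). With the final f = 0.02861: V = √(2·1.2e+06·0.106/(0.02861·336·1730)) = 3.911 m/s.
Q = V·A = 3.911·(π/4·0.106²) = 0.03451 m³/s = 0.0345 m³/s.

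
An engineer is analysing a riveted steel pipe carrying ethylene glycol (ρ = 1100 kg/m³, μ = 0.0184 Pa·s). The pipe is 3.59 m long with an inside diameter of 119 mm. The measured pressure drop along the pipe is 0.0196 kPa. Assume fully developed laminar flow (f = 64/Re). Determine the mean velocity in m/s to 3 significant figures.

V ≈ 0.131 m/s

For laminar flow, f = 64/Re with Re = ρVD/μ, so Darcy-Weisbach reduces to ΔP = 32μLV/D². Solving for V: V = ΔP·D²/(32μL) = 19.6·(0.119)²/(32·0.0184·3.59) = 0.1313 m/s.
Check: Re = ρVD/μ = 1100·0.1313·0.119/0.0184 = 934.1 < 2300, so the laminar assumption holds.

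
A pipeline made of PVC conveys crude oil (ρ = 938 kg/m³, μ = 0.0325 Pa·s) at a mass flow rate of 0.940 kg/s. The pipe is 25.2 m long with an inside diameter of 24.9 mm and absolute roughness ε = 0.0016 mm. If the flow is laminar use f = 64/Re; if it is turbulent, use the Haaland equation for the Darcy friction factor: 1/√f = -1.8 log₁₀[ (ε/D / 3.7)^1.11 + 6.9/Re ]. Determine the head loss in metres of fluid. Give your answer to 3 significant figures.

h_f ≈ 9.45 m

A = πD²/4 = π(0.0249)²/4 = 0.000487 m²; mean velocity V = ṁ/(ρA) = 0.94/(938 · 0.000487) = 2.058 m/s.
Reynolds number Re = ρVD/μ = 938 · 2.058 · 0.0249 / 0.0325 = 1479.
Re < 2300 → laminar flow, so f = 64/Re = 64/1479 = 0.04327 (the turbulent correlation is not needed).
Darcy-Weisbach: ΔP = f(L/D)(ρV²/2) = 0.04327·(25.2/0.0249)·(938·2.058²/2) = 0.04327·1012·1986 = 8.699e+04 Pa.
Head loss h_f = ΔP/(ρg) = 8.699e+04/(938·9.81) = 9.45 m.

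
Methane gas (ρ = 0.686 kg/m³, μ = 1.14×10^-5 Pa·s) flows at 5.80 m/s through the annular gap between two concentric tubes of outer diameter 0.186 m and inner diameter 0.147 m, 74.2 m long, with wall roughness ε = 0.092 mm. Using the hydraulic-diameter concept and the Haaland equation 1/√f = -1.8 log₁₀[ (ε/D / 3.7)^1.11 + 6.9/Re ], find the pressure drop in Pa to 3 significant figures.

ΔP ≈ 704 Pa

Hydraulic diameter D_h = 4A/P = D_o - D_i = 0.186 - 0.147 = 0.039 m.
Re = ρVD_h/μ = 0.686·5.8·0.039/1.14e-05 = 1.361e+04.
ε/D_h = 9.2e-05/0.039 = 0.00236; Haaland gives 1/√f = -1.8 log₁₀[0.000284+0.000507] = 5.584, so f = 0.03208.
ΔP = f(L/D_h)(ρV²/2) = 0.03208·74.2/0.039·11.54 = 704.2 Pa.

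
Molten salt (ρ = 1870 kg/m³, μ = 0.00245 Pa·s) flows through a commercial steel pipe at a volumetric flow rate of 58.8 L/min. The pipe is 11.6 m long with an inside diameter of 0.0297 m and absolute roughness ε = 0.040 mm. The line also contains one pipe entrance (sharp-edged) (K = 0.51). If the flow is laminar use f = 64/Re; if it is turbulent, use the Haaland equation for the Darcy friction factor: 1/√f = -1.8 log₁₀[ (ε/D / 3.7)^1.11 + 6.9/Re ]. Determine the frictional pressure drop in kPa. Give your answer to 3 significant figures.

ΔP ≈ 20.1 kPa

Q = 58.8 L/min = 58.8/60000 = 0.00098 m³/s.
Cross-sectional area A = πD²/4 = π(0.0297)²/4 = 0.0006928 m²; mean velocity V = Q/A = 0.00098/0.0006928 = 1.415 m/s.
Reynolds number Re = ρVD/μ = 1870 · 1.415 · 0.0297 / 0.00245 = 3.207e+04.
Re > 4000 → turbulent. Relative roughness ε/D = 4e-05/0.0297 = 0.00135. Haaland: 1/√f = -1.8 log₁₀[(0.00135/3.7)^1.11 + 6.9/3.207e+04] = -1.8 log₁₀[0.000152 + 0.000215] = 6.182, so f = 0.02616.
Total minor-loss coefficient ΣK = 1·0.51 = 0.51.
ΔP = [f·L/D + ΣK]·(ρV²/2) = [0.02616·11.6/0.0297 + 0.51]·(1870·1.415²/2) = [10.22 + 0.51]·1871 = 2.007e+04 Pa.
ΔP = 2.007e+04 Pa = 20.1 kPa.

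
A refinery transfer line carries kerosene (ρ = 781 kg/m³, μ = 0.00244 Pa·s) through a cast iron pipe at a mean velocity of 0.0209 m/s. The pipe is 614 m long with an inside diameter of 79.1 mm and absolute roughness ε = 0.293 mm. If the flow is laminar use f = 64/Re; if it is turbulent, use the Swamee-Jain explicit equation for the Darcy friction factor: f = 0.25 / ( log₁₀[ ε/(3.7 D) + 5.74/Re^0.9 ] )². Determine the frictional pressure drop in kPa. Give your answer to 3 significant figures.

Reynolds number Re = ρVD/μ = 781 · 0.0209 · 0.0791 / 0.00244 = 529.2.
Re < 2300 → laminar flow, so f = 64/Re = 64/529.2 = 0.1209 (the turbulent correlation is not needed).
Darcy-Weisbach: ΔP = f(L/D)(ρV²/2) = 0.1209·(614/0.0791)·(781·0.0209²/2) = 0.1209·7762·0.1706 = 160.1 Pa.
ΔP = 160.1 Pa = 0.160 kPa.

ΔP ≈ 0.160 kPa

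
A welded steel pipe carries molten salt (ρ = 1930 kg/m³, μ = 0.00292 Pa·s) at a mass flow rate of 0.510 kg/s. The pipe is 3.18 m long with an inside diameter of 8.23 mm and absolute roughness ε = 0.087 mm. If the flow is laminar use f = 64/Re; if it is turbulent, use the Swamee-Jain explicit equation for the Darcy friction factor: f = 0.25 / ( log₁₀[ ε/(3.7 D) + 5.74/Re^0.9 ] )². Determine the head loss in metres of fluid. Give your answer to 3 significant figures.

A = πD²/4 = π(0.00823)²/4 = 5.32e-05 m²; mean velocity V = ṁ/(ρA) = 0.51/(1930 · 5.32e-05) = 4.967 m/s.
Reynolds number Re = ρVD/μ = 1930 · 4.967 · 0.00823 / 0.00292 = 2.702e+04.
Re > 4000 → turbulent. Relative roughness ε/D = 8.7e-05/0.00823 = 0.0106. Swamee-Jain: f = 0.25/(log₁₀[0.0106/3.7 + 5.74/2.702e+04^0.9])² = 0.25/(log₁₀[0.00286 + 0.000589])² = 0.25/(-2.463)² = 0.04122.
Darcy-Weisbach: ΔP = f(L/D)(ρV²/2) = 0.04122·(3.18/0.00823)·(1930·4.967²/2) = 0.04122·386.4·2.381e+04 = 3.793e+05 Pa.
Head loss h_f = ΔP/(ρg) = 3.793e+05/(1930·9.81) = 20.0 m.

h_f ≈ 20.0 m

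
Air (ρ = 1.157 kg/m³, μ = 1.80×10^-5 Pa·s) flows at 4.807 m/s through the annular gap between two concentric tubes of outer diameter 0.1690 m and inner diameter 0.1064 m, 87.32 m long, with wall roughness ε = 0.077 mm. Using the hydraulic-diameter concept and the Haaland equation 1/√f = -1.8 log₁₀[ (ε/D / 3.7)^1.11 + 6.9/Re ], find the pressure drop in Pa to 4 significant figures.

Hydraulic diameter D_h = 4A/P = D_o - D_i = 0.169 - 0.1064 = 0.0626 m.
Re = ρVD_h/μ = 1.157·4.807·0.0626/1.8e-05 = 1.934e+04.
ε/D_h = 7.7e-05/0.0626 = 0.00123; Haaland gives 1/√f = -1.8 log₁₀[0.000138+0.000357] = 5.951, so f = 0.02824.
ΔP = f(L/D_h)(ρV²/2) = 0.02824·87.32/0.0626·13.37 = 526.6 Pa.

ΔP ≈ 526.6 Pa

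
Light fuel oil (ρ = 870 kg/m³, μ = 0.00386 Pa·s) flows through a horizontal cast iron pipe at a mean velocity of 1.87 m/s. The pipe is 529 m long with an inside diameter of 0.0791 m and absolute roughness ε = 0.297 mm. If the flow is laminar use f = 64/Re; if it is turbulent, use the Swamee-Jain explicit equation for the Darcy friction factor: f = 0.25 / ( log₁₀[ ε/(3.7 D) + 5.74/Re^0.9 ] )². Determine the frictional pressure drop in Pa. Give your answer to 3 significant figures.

ΔP ≈ 319000 Pa

Reynolds number Re = ρVD/μ = 870 · 1.87 · 0.0791 / 0.00386 = 3.334e+04.
Re > 4000 → turbulent. Relative roughness ε/D = 0.000297/0.0791 = 0.00375. Swamee-Jain: f = 0.25/(log₁₀[0.00375/3.7 + 5.74/3.334e+04^0.9])² = 0.25/(log₁₀[0.00101 + 0.000488])² = 0.25/(-2.823)² = 0.03137.
Darcy-Weisbach: ΔP = f(L/D)(ρV²/2) = 0.03137·(529/0.0791)·(870·1.87²/2) = 0.03137·6688·1521 = 3.191e+05 Pa.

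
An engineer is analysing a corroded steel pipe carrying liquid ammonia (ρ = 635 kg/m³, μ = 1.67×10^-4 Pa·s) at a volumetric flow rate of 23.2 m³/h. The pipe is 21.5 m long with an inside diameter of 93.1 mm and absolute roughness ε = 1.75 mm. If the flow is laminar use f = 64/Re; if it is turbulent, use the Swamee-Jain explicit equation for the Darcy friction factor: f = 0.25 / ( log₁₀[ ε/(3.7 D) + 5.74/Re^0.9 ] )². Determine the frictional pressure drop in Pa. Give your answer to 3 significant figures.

Q = 23.2 m³/h = 23.2/3600 = 0.006444 m³/s.
Cross-sectional area A = πD²/4 = π(0.0931)²/4 = 0.006808 m²; mean velocity V = Q/A = 0.006444/0.006808 = 0.9467 m/s.
Reynolds number Re = ρVD/μ = 635 · 0.9467 · 0.0931 / 0.000167 = 3.351e+05.
Re > 4000 → turbulent. Relative roughness ε/D = 0.00175/0.0931 = 0.0188. Swamee-Jain: f = 0.25/(log₁₀[0.0188/3.7 + 5.74/3.351e+05^0.9])² = 0.25/(log₁₀[0.00508 + 6.11e-05])² = 0.25/(-2.289)² = 0.04772.
Darcy-Weisbach: ΔP = f(L/D)(ρV²/2) = 0.04772·(21.5/0.0931)·(635·0.9467²/2) = 0.04772·230.9·284.5 = 3135 Pa.

ΔP ≈ 3140 Pa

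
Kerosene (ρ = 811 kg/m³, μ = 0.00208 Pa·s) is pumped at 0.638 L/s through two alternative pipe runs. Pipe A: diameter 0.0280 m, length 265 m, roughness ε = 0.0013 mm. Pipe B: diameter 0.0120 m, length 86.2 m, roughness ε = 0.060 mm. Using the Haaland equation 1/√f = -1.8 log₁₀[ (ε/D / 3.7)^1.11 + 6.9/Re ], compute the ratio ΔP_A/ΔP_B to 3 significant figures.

ΔP_A/ΔP_B ≈ 0.0398

Pipe A: V = Q/A = 0.000638/0.0006158 = 1.036 m/s; Re = 1.131e+04; ε/D = 4.64e-05; Haaland → f = 0.02991; ΔP_A = f(L/D)(ρV²/2) = 1.232e+05 Pa.
Pipe B: V = Q/A = 0.000638/0.0001131 = 5.641 m/s; Re = 2.639e+04; ε/D = 0.005; Haaland → f = 0.03343; ΔP_B = f(L/D)(ρV²/2) = 3.098e+06 Pa.
ΔP_A/ΔP_B = 1.232e+05/3.098e+06 = 0.0398.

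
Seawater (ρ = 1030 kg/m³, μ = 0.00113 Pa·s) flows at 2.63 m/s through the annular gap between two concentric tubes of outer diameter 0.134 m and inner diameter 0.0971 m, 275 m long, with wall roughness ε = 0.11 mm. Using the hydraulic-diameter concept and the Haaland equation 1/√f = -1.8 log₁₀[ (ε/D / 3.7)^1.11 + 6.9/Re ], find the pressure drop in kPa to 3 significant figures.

ΔP ≈ 730 kPa

Hydraulic diameter D_h = 4A/P = D_o - D_i = 0.134 - 0.0971 = 0.0369 m.
Re = ρVD_h/μ = 1030·2.63·0.0369/0.00113 = 8.846e+04.
ε/D_h = 0.00011/0.0369 = 0.00298; Haaland gives 1/√f = -1.8 log₁₀[0.000368+7.8e-05] = 6.031, so f = 0.02749.
ΔP = f(L/D_h)(ρV²/2) = 0.02749·275/0.0369·3562 = 7.298e+05 Pa.
ΔP = 730 kPa.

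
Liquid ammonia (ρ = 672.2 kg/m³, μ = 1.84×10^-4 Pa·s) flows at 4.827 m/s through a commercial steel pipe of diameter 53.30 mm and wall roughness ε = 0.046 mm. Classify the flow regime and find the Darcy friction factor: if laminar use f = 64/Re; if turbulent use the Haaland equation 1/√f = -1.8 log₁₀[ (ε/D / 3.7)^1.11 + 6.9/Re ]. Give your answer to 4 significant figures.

Re = ρVD/μ = 672.2·4.827·0.0533/0.000184 = 9.399e+05.
Re > 4000 → turbulent. ε/D = 4.6e-05/0.0533 = 0.000863; Haaland: 1/√f = -1.8 log₁₀[9.3e-05 + 7.34e-06] = 7.198, so f = 0.0193.

f ≈ 0.01930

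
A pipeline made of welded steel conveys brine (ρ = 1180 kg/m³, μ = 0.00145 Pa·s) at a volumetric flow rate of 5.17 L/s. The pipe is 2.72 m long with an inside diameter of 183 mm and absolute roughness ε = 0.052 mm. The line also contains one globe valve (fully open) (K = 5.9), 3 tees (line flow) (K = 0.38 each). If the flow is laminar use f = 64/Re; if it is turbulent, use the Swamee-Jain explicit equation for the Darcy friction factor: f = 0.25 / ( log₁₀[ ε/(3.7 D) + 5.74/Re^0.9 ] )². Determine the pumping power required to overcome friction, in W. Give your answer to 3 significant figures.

P ≈ 0.872 W

Q = 5.17 L/s = 5.17/1000 = 0.00517 m³/s.
Cross-sectional area A = πD²/4 = π(0.183)²/4 = 0.0263 m²; mean velocity V = Q/A = 0.00517/0.0263 = 0.1966 m/s.
Reynolds number Re = ρVD/μ = 1180 · 0.1966 · 0.183 / 0.00145 = 2.927e+04.
Re > 4000 → turbulent. Relative roughness ε/D = 5.2e-05/0.183 = 0.000284. Swamee-Jain: f = 0.25/(log₁₀[0.000284/3.7 + 5.74/2.927e+04^0.9])² = 0.25/(log₁₀[7.68e-05 + 0.000548])² = 0.25/(-3.204)² = 0.02435.
Total minor-loss coefficient ΣK = 1·5.9 + 3·0.38 = 7.04.
ΔP = [f·L/D + ΣK]·(ρV²/2) = [0.02435·2.72/0.183 + 7.04]·(1180·0.1966²/2) = [0.362 + 7.04]·22.8 = 168.7 Pa.
Pumping power P = QΔP = 0.00517·168.7 = 0.8723 W = 0.872 W.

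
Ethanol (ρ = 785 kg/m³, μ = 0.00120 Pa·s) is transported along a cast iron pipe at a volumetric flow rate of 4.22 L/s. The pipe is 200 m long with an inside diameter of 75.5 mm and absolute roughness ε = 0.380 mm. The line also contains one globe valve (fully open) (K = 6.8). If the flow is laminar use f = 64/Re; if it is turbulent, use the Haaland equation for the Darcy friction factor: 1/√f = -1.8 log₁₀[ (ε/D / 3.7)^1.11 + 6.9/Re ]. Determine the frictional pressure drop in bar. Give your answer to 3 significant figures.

Q = 4.22 L/s = 4.22/1000 = 0.00422 m³/s.
Cross-sectional area A = πD²/4 = π(0.0755)²/4 = 0.004477 m²; mean velocity V = Q/A = 0.00422/0.004477 = 0.9426 m/s.
Reynolds number Re = ρVD/μ = 785 · 0.9426 · 0.0755 / 0.0012 = 4.655e+04.
Re > 4000 → turbulent. Relative roughness ε/D = 0.00038/0.0755 = 0.00503. Haaland: 1/√f = -1.8 log₁₀[(0.00503/3.7)^1.11 + 6.9/4.655e+04] = -1.8 log₁₀[0.000658 + 0.000148] = 5.568, so f = 0.03225.
Total minor-loss coefficient ΣK = 1·6.8 = 6.8.
ΔP = [f·L/D + ΣK]·(ρV²/2) = [0.03225·200/0.0755 + 6.8]·(785·0.9426²/2) = [85.44 + 6.8]·348.7 = 3.217e+04 Pa.
ΔP = 3.217e+04 Pa = 0.322 bar.

ΔP ≈ 0.322 bar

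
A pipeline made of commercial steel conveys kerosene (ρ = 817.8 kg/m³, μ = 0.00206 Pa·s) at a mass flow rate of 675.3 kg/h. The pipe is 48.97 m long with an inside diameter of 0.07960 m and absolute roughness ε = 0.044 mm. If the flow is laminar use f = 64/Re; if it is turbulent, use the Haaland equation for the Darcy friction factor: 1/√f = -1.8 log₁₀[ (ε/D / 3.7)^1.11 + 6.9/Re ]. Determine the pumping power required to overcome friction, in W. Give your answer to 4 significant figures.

ṁ = 675.3 kg/h = 675.3/3600 = 0.1876 kg/s.
A = πD²/4 = π(0.0796)²/4 = 0.004976 m²; mean velocity V = ṁ/(ρA) = 0.1876/(817.8 · 0.004976) = 0.04609 m/s.
Reynolds number Re = ρVD/μ = 817.8 · 0.04609 · 0.0796 / 0.00206 = 1457.
Re < 2300 → laminar flow, so f = 64/Re = 64/1457 = 0.04394 (the turbulent correlation is not needed).
Darcy-Weisbach: ΔP = f(L/D)(ρV²/2) = 0.04394·(48.97/0.0796)·(817.8·0.04609²/2) = 0.04394·615.2·0.8687 = 23.48 Pa.
Q = ṁ/ρ = 0.1876/817.8 = 0.0002294 m³/s.
Pumping power P = QΔP = 0.0002294·23.48 = 0.0053864 W = 0.005386 W.

P ≈ 0.005386 W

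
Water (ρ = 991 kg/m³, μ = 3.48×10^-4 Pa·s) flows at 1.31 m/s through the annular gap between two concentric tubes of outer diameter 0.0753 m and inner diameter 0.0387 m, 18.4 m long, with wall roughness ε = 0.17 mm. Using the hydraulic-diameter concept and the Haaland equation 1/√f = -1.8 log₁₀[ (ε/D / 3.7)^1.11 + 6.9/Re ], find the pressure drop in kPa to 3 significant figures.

Hydraulic diameter D_h = 4A/P = D_o - D_i = 0.0753 - 0.0387 = 0.0366 m.
Re = ρVD_h/μ = 991·1.31·0.0366/0.000348 = 1.365e+05.
ε/D_h = 0.00017/0.0366 = 0.00464; Haaland gives 1/√f = -1.8 log₁₀[0.000602+5.05e-05] = 5.734, so f = 0.03042.
ΔP = f(L/D_h)(ρV²/2) = 0.03042·18.4/0.0366·850.3 = 1.3e+04 Pa.
ΔP = 13.0 kPa.

ΔP ≈ 13.0 kPa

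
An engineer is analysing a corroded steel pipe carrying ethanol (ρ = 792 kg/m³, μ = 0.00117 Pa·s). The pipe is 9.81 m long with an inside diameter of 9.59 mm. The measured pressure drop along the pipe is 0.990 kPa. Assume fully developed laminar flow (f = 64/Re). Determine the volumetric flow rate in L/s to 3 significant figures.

For laminar flow, f = 64/Re with Re = ρVD/μ, so Darcy-Weisbach reduces to ΔP = 32μLV/D². Solving for V: V = ΔP·D²/(32μL) = 990·(0.00959)²/(32·0.00117·9.81) = 0.2479 m/s.
Check: Re = ρVD/μ = 792·0.2479·0.00959/0.00117 = 1609 < 2300, so the laminar assumption holds.
Q = V·A = 0.2479·(π/4·0.00959²) = 1.791e-05 m³/s = 0.0179 L/s.

Q ≈ 0.0179 L/s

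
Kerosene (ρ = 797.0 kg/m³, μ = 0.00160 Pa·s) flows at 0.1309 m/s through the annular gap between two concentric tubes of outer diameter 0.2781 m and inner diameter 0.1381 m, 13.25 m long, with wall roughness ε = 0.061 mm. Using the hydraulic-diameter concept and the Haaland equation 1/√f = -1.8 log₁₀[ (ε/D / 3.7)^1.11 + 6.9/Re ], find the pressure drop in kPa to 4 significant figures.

Hydraulic diameter D_h = 4A/P = D_o - D_i = 0.2781 - 0.1381 = 0.14 m.
Re = ρVD_h/μ = 797·0.1309·0.14/0.0016 = 9129.
ε/D_h = 6.1e-05/0.14 = 0.000436; Haaland gives 1/√f = -1.8 log₁₀[4.35e-05+0.000756] = 5.575, so f = 0.03217.
ΔP = f(L/D_h)(ρV²/2) = 0.03217·13.25/0.14·6.828 = 20.79 Pa.
ΔP = 0.02079 kPa.

ΔP ≈ 0.02079 kPa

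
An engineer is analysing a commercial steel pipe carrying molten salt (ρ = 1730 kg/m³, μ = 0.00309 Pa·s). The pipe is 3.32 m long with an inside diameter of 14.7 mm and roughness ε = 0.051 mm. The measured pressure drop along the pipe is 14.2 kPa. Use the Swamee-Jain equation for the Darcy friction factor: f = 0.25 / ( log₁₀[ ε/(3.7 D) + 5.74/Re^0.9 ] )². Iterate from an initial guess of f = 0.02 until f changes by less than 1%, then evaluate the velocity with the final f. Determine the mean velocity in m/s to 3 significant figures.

Rearranging Darcy-Weisbach: V = √(2·ΔP·D/(f·L·ρ)). With ε/D = 5.1e-05/0.0147 = 0.00347, iterate starting from f = 0.02:
  f = 0.02 → V = √(2·1.42e+04·0.0147/(0.02·3.32·1730)) = 1.906 m/s; Re = ρVD/μ = 1.569e+04; f → 0.03375
  f = 0.03375 → V = 1.467 m/s; Re = 1.208e+04; f → 0.03516
  f = 0.03516 → V = 1.438 m/s; Re = 1.183e+04; f → 0.03527
Converged (Δf/f < 1%). With the final f = 0.03527: V = √(2·1.42e+04·0.0147/(0.03527·3.32·1730)) = 1.435 m/s.

V ≈ 1.44 m/s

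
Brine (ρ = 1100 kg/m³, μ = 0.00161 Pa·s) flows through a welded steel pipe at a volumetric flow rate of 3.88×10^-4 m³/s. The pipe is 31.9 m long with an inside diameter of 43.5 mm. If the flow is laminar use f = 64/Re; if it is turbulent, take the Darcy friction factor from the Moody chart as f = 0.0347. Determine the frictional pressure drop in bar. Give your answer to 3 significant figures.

Cross-sectional area A = πD²/4 = π(0.0435)²/4 = 0.001486 m²; mean velocity V = Q/A = 0.000388/0.001486 = 0.2611 m/s.
Reynolds number Re = ρVD/μ = 1100 · 0.2611 · 0.0435 / 0.00161 = 7759.
Re > 4000 → turbulent; use the Moody-chart value f = 0.0347.
Darcy-Weisbach: ΔP = f(L/D)(ρV²/2) = 0.0347·(31.9/0.0435)·(1100·0.2611²/2) = 0.0347·733.3·37.49 = 953.9 Pa.
ΔP = 953.9 Pa = 0.00954 bar.

ΔP ≈ 0.00954 bar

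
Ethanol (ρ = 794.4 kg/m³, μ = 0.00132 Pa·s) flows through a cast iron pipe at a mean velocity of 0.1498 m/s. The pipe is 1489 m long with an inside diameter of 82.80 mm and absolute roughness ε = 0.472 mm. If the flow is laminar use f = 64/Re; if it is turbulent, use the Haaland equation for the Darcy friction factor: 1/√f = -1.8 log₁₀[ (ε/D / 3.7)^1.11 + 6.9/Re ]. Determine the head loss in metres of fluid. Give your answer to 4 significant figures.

Reynolds number Re = ρVD/μ = 794.4 · 0.1498 · 0.0828 / 0.00132 = 7465.
Re > 4000 → turbulent. Relative roughness ε/D = 0.000472/0.0828 = 0.0057. Haaland: 1/√f = -1.8 log₁₀[(0.0057/3.7)^1.11 + 6.9/7465] = -1.8 log₁₀[0.000756 + 0.000924] = 4.994, so f = 0.04009.
Darcy-Weisbach: ΔP = f(L/D)(ρV²/2) = 0.04009·(1489/0.0828)·(794.4·0.1498²/2) = 0.04009·1.798e+04·8.913 = 6426 Pa.
Head loss h_f = ΔP/(ρg) = 6426/(794.4·9.81) = 0.8246 m.

h_f ≈ 0.8246 m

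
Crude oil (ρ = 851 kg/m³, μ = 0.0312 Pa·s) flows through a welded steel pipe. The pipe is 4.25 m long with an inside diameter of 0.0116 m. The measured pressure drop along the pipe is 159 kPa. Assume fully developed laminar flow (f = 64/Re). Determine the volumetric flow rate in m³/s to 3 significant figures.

For laminar flow, f = 64/Re with Re = ρVD/μ, so Darcy-Weisbach reduces to ΔP = 32μLV/D². Solving for V: V = ΔP·D²/(32μL) = 1.59e+05·(0.0116)²/(32·0.0312·4.25) = 5.042 m/s.
Check: Re = ρVD/μ = 851·5.042·0.0116/0.0312 = 1595 < 2300, so the laminar assumption holds.
Q = V·A = 5.042·(π/4·0.0116²) = 0.0005329 m³/s = 5.33×10^-4 m³/s.

Q ≈ 5.33×10^-4 m³/s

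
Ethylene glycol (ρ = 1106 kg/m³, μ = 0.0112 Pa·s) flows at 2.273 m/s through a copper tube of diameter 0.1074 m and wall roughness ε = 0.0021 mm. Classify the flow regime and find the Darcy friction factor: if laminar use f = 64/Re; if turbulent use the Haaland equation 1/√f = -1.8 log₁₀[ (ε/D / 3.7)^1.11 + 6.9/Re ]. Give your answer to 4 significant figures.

f ≈ 0.02461

Re = ρVD/μ = 1106·2.273·0.1074/0.0112 = 2.411e+04.
Re > 4000 → turbulent. ε/D = 2.1e-06/0.1074 = 1.96e-05; Haaland: 1/√f = -1.8 log₁₀[1.39e-06 + 0.000286] = 6.374, so f = 0.02461.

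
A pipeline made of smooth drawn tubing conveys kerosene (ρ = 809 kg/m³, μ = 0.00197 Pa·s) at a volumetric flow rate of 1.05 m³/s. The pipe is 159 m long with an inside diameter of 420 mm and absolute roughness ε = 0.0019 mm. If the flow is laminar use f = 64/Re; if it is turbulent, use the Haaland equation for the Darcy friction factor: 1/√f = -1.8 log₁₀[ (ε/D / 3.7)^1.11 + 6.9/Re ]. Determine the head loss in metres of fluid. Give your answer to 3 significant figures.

h_f ≈ 12.4 m

Cross-sectional area A = πD²/4 = π(0.42)²/4 = 0.1385 m²; mean velocity V = Q/A = 1.05/0.1385 = 7.579 m/s.
Reynolds number Re = ρVD/μ = 809 · 7.579 · 0.42 / 0.00197 = 1.307e+06.
Re > 4000 → turbulent. Relative roughness ε/D = 1.9e-06/0.42 = 4.52e-06. Haaland: 1/√f = -1.8 log₁₀[(4.52e-06/3.7)^1.11 + 6.9/1.307e+06] = -1.8 log₁₀[2.73e-07 + 5.28e-06] = 9.46, so f = 0.01117.
Darcy-Weisbach: ΔP = f(L/D)(ρV²/2) = 0.01117·(159/0.42)·(809·7.579²/2) = 0.01117·378.6·2.323e+04 = 9.828e+04 Pa.
Head loss h_f = ΔP/(ρg) = 9.828e+04/(809·9.81) = 12.4 m.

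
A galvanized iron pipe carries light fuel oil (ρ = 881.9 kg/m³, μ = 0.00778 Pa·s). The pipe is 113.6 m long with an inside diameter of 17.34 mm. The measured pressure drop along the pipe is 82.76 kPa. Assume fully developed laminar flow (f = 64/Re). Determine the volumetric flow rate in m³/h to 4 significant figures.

Q ≈ 0.7480 m³/h

For laminar flow, f = 64/Re with Re = ρVD/μ, so Darcy-Weisbach reduces to ΔP = 32μLV/D². Solving for V: V = ΔP·D²/(32μL) = 8.276e+04·(0.01734)²/(32·0.00778·113.6) = 0.8799 m/s.
Check: Re = ρVD/μ = 881.9·0.8799·0.01734/0.00778 = 1729 < 2300, so the laminar assumption holds.
Q = V·A = 0.8799·(π/4·0.01734²) = 0.0002078 m³/s = 0.7480 m³/h.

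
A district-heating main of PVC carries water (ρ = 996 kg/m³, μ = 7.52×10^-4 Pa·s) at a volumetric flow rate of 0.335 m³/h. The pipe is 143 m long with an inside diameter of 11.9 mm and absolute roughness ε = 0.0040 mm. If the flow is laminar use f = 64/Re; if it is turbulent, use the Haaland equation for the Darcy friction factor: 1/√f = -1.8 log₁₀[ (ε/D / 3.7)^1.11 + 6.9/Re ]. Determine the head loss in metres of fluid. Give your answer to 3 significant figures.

h_f ≈ 12.5 m

Q = 0.335 m³/h = 0.335/3600 = 9.306e-05 m³/s.
Cross-sectional area A = πD²/4 = π(0.0119)²/4 = 0.0001112 m²; mean velocity V = Q/A = 9.306e-05/0.0001112 = 0.8367 m/s.
Reynolds number Re = ρVD/μ = 996 · 0.8367 · 0.0119 / 0.000752 = 1.319e+04.
Re > 4000 → turbulent. Relative roughness ε/D = 4e-06/0.0119 = 0.000336. Haaland: 1/√f = -1.8 log₁₀[(0.000336/3.7)^1.11 + 6.9/1.319e+04] = -1.8 log₁₀[3.26e-05 + 0.000523] = 5.859, so f = 0.02913.
Darcy-Weisbach: ΔP = f(L/D)(ρV²/2) = 0.02913·(143/0.0119)·(996·0.8367²/2) = 0.02913·1.202e+04·348.6 = 1.22e+05 Pa.
Head loss h_f = ΔP/(ρg) = 1.22e+05/(996·9.81) = 12.5 m.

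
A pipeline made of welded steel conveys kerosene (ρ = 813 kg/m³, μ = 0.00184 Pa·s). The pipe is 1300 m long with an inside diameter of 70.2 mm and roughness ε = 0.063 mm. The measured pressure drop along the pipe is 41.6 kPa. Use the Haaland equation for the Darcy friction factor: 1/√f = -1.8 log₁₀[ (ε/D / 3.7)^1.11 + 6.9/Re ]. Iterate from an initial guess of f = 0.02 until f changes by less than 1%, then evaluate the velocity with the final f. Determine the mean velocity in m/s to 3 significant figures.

V ≈ 0.430 m/s

Rearranging Darcy-Weisbach: V = √(2·ΔP·D/(f·L·ρ)). With ε/D = 6.3e-05/0.0702 = 0.000897, iterate starting from f = 0.02:
  f = 0.02 → V = √(2·4.16e+04·0.0702/(0.02·1300·813)) = 0.5257 m/s; Re = ρVD/μ = 1.63e+04; f → 0.02862
  f = 0.02862 → V = 0.4394 m/s; Re = 1.363e+04; f → 0.02978
  f = 0.02978 → V = 0.4308 m/s; Re = 1.336e+04; f → 0.02991
Converged (Δf/f < 1%). With the final f = 0.02991: V = √(2·4.16e+04·0.0702/(0.02991·1300·813)) = 0.4298 m/s.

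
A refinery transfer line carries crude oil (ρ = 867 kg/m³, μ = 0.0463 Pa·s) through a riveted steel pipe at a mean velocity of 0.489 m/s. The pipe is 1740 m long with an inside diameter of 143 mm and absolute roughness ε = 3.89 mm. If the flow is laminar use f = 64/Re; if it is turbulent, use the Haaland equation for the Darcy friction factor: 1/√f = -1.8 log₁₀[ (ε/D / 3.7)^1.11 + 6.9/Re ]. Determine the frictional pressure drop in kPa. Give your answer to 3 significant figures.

Reynolds number Re = ρVD/μ = 867 · 0.489 · 0.143 / 0.0463 = 1309.
Re < 2300 → laminar flow, so f = 64/Re = 64/1309 = 0.04888 (the turbulent correlation is not needed).
Darcy-Weisbach: ΔP = f(L/D)(ρV²/2) = 0.04888·(1740/0.143)·(867·0.489²/2) = 0.04888·1.217e+04·103.7 = 6.165e+04 Pa.
ΔP = 6.165e+04 Pa = 61.6 kPa.

ΔP ≈ 61.6 kPa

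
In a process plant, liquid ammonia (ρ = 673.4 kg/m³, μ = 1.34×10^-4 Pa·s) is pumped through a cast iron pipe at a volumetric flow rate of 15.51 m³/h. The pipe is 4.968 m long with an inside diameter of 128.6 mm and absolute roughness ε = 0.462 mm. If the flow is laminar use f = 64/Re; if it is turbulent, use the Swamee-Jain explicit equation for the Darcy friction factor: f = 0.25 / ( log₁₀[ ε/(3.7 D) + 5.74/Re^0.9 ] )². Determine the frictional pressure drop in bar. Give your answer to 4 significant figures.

ΔP ≈ 4.046×10^-4 bar

Q = 15.51 m³/h = 15.51/3600 = 0.004308 m³/s.
Cross-sectional area A = πD²/4 = π(0.1286)²/4 = 0.01299 m²; mean velocity V = Q/A = 0.004308/0.01299 = 0.3317 m/s.
Reynolds number Re = ρVD/μ = 673.4 · 0.3317 · 0.1286 / 0.000134 = 2.144e+05.
Re > 4000 → turbulent. Relative roughness ε/D = 0.000462/0.1286 = 0.00359. Swamee-Jain: f = 0.25/(log₁₀[0.00359/3.7 + 5.74/2.144e+05^0.9])² = 0.25/(log₁₀[0.000971 + 9.14e-05])² = 0.25/(-2.974)² = 0.02827.
Darcy-Weisbach: ΔP = f(L/D)(ρV²/2) = 0.02827·(4.968/0.1286)·(673.4·0.3317²/2) = 0.02827·38.63·37.04 = 40.46 Pa.
ΔP = 40.46 Pa = 4.046×10^-4 bar.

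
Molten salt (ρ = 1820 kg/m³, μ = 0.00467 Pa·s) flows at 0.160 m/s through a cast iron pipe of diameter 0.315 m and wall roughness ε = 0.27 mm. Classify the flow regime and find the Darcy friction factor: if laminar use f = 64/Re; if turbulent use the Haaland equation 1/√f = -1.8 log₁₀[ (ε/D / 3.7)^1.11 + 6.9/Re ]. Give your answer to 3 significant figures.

f ≈ 0.0275

Re = ρVD/μ = 1820·0.16·0.315/0.00467 = 1.964e+04.
Re > 4000 → turbulent. ε/D = 0.00027/0.315 = 0.000857; Haaland: 1/√f = -1.8 log₁₀[9.23e-05 + 0.000351] = 6.036, so f = 0.02745.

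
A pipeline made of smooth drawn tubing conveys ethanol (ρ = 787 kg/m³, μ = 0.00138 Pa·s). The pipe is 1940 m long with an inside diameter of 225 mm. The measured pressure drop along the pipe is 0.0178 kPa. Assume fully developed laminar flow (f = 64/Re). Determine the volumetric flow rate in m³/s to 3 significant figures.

Q ≈ 4.18×10^-4 m³/s

For laminar flow, f = 64/Re with Re = ρVD/μ, so Darcy-Weisbach reduces to ΔP = 32μLV/D². Solving for V: V = ΔP·D²/(32μL) = 17.8·(0.225)²/(32·0.00138·1940) = 0.01052 m/s.
Check: Re = ρVD/μ = 787·0.01052·0.225/0.00138 = 1350 < 2300, so the laminar assumption holds.
Q = V·A = 0.01052·(π/4·0.225²) = 0.0004182 m³/s = 4.18×10^-4 m³/s.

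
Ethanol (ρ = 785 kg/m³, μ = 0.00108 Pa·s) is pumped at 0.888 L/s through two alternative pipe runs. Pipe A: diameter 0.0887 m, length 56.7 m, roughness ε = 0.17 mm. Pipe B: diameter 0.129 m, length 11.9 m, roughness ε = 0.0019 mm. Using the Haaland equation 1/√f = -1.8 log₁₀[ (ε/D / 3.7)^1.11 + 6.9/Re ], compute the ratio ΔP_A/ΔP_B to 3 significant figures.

Pipe A: V = Q/A = 0.000888/0.006179 = 0.1437 m/s; Re = 9265; ε/D = 0.00192; Haaland → f = 0.03399; ΔP_A = f(L/D)(ρV²/2) = 176.1 Pa.
Pipe B: V = Q/A = 0.000888/0.01307 = 0.06794 m/s; Re = 6371; ε/D = 1.47e-05; Haaland → f = 0.03511; ΔP_B = f(L/D)(ρV²/2) = 5.868 Pa.
ΔP_A/ΔP_B = 176.1/5.868 = 30.0.

ΔP_A/ΔP_B ≈ 30.0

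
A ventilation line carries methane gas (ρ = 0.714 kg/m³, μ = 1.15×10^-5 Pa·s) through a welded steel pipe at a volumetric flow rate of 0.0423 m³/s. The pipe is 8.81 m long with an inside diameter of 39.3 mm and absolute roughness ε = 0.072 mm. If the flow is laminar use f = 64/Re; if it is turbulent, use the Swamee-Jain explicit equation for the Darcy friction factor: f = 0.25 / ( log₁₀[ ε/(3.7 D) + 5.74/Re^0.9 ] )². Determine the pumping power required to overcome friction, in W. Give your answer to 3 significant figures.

Cross-sectional area A = πD²/4 = π(0.0393)²/4 = 0.001213 m²; mean velocity V = Q/A = 0.0423/0.001213 = 34.87 m/s.
Reynolds number Re = ρVD/μ = 0.714 · 34.87 · 0.0393 / 1.15e-05 = 8.509e+04.
Re > 4000 → turbulent. Relative roughness ε/D = 7.2e-05/0.0393 = 0.00183. Swamee-Jain: f = 0.25/(log₁₀[0.00183/3.7 + 5.74/8.509e+04^0.9])² = 0.25/(log₁₀[0.000495 + 0.00021])² = 0.25/(-3.152)² = 0.02517.
Darcy-Weisbach: ΔP = f(L/D)(ρV²/2) = 0.02517·(8.81/0.0393)·(0.714·34.87²/2) = 0.02517·224.2·434.1 = 2449 Pa.
Pumping power P = QΔP = 0.0423·2449 = 103.6 W = 104 W.

P ≈ 104 W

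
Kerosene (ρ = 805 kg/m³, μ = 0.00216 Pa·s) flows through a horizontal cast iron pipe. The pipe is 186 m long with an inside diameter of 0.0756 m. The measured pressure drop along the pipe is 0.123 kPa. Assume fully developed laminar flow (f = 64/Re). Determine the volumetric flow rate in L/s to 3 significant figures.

For laminar flow, f = 64/Re with Re = ρVD/μ, so Darcy-Weisbach reduces to ΔP = 32μLV/D². Solving for V: V = ΔP·D²/(32μL) = 123·(0.0756)²/(32·0.00216·186) = 0.05468 m/s.
Check: Re = ρVD/μ = 805·0.05468·0.0756/0.00216 = 1541 < 2300, so the laminar assumption holds.
Q = V·A = 0.05468·(π/4·0.0756²) = 0.0002455 m³/s = 0.245 L/s.

Q ≈ 0.245 L/s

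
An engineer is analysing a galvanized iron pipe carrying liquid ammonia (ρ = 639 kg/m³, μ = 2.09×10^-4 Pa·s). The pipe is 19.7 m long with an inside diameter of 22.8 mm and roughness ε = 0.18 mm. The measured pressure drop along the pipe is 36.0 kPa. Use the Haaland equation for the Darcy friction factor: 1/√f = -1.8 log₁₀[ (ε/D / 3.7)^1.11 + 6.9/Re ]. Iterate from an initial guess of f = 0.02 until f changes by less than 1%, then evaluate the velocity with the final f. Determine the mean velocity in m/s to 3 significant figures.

V ≈ 1.91 m/s

Rearranging Darcy-Weisbach: V = √(2·ΔP·D/(f·L·ρ)). With ε/D = 0.00018/0.0228 = 0.00789, iterate starting from f = 0.02:
  f = 0.02 → V = √(2·3.6e+04·0.0228/(0.02·19.7·639)) = 2.553 m/s; Re = ρVD/μ = 1.78e+05; f → 0.03548
  f = 0.03548 → V = 1.917 m/s; Re = 1.336e+05; f → 0.0356
Converged (Δf/f < 1%). With the final f = 0.0356: V = √(2·3.6e+04·0.0228/(0.0356·19.7·639)) = 1.914 m/s.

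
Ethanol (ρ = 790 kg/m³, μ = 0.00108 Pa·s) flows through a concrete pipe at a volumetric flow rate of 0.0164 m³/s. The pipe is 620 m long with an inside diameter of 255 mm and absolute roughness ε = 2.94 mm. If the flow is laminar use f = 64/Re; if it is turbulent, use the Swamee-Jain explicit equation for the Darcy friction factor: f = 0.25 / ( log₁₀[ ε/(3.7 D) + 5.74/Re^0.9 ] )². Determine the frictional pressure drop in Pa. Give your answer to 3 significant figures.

ΔP ≈ 4060 Pa

Cross-sectional area A = πD²/4 = π(0.255)²/4 = 0.05107 m²; mean velocity V = Q/A = 0.0164/0.05107 = 0.3211 m/s.
Reynolds number Re = ρVD/μ = 790 · 0.3211 · 0.255 / 0.00108 = 5.99e+04.
Re > 4000 → turbulent. Relative roughness ε/D = 0.00294/0.255 = 0.0115. Swamee-Jain: f = 0.25/(log₁₀[0.0115/3.7 + 5.74/5.99e+04^0.9])² = 0.25/(log₁₀[0.00312 + 0.000288])² = 0.25/(-2.468)² = 0.04104.
Darcy-Weisbach: ΔP = f(L/D)(ρV²/2) = 0.04104·(620/0.255)·(790·0.3211²/2) = 0.04104·2431·40.73 = 4065 Pa.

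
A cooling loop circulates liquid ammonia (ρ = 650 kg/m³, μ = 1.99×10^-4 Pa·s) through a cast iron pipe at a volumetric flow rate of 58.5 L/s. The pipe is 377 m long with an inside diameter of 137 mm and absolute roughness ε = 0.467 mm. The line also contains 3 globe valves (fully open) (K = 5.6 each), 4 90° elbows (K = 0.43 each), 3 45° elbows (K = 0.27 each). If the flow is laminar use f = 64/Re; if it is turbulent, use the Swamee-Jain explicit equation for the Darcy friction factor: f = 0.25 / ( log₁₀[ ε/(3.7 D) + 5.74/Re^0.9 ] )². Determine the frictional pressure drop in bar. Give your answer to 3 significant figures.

ΔP ≈ 4.83 bar

Q = 58.5 L/s = 58.5/1000 = 0.0585 m³/s.
Cross-sectional area A = πD²/4 = π(0.137)²/4 = 0.01474 m²; mean velocity V = Q/A = 0.0585/0.01474 = 3.968 m/s.
Reynolds number Re = ρVD/μ = 650 · 3.968 · 0.137 / 0.000199 = 1.776e+06.
Re > 4000 → turbulent. Relative roughness ε/D = 0.000467/0.137 = 0.00341. Swamee-Jain: f = 0.25/(log₁₀[0.00341/3.7 + 5.74/1.776e+06^0.9])² = 0.25/(log₁₀[0.000921 + 1.36e-05])² = 0.25/(-3.029)² = 0.02724.
Total minor-loss coefficient ΣK = 3·5.6 + 4·0.43 + 3·0.27 = 19.3.
ΔP = [f·L/D + ΣK]·(ρV²/2) = [0.02724·377/0.137 + 19.3]·(650·3.968²/2) = [74.97 + 19.3]·5118 = 4.827e+05 Pa.
ΔP = 4.827e+05 Pa = 4.83 bar.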